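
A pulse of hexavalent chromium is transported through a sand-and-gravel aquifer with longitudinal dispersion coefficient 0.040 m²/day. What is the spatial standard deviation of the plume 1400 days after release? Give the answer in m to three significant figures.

Dispersive spreading gives a Gaussian with σ² = 2Dt; advection only shifts the center.
σ = √(2 × 0.040 × 1400) = 10.6 m.

10.6 m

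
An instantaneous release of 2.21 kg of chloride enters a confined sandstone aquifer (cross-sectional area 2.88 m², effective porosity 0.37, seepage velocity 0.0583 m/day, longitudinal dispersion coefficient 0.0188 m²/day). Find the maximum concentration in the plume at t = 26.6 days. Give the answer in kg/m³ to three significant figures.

The peak of an instantaneous 1D plume sits at x = vt; there the Gaussian factor is 1 and C_max = M/(n_e·A·√(4πDt)), where n_e·A is the pore area the mass is dissolved in.
√(4πDt) = √(4π × 0.0188 × 26.6) = 2.507 m, so C_max = 2.21/(0.37 × 2.88 × 2.507) = 0.827 kg/m³.

0.827 kg/m³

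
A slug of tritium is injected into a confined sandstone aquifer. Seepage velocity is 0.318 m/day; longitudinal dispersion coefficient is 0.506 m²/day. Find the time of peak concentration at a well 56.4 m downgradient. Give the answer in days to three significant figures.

172 days

For the 1D instantaneous-source solution, setting ∂C/∂t = 0 at fixed x gives v²t² + 2Dt − x² = 0, so t = (√(D² + v²x²) − D)/v².
√(D² + v²x²) = √(0.506² + 0.318² × 56.4²) = 17.94; v² = 0.101124.
t = (17.94 − 0.506)/0.101124 = 172 days (vs. the pure-advection estimate x/v = 177 d).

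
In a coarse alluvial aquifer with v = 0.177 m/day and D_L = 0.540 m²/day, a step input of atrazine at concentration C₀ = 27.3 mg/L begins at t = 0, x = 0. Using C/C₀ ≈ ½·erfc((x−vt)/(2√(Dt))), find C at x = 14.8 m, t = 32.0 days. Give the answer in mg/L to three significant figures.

For a continuous step input, C/C₀ ≈ ½·erfc((x−vt)/(2√(Dt))).
vt = 0.177 × 32.0 = 5.664 m and 2√(Dt) = 2√(0.540 × 32.0) = 8.314 m.
Argument (x−vt)/(2√(Dt)) = (14.8 − 5.664)/8.314 = 1.099; ½·erfc(1.099) = 0.06007.
C = 27.3 × 0.06007 = 1.64 mg/L.

1.64 mg/L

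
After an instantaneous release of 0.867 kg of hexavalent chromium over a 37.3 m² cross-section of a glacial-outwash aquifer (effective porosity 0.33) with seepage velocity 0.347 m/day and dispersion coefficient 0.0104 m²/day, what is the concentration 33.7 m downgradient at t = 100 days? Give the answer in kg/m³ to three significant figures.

For an instantaneous plane source, C(x,t) = M/(n_e·A·√(4πDt)) · exp(−(x−vt)²/(4Dt)), with n_e·A the pore (flow) area.
Plume center vt = 0.347 × 100 = 34.7 m, so the well at 33.7 m is 1 m upgradient of the peak.
√(4πDt) = 3.615 m, giving peak height M/(n_e·A·√(4πDt)) = 0.867/(0.33 × 37.3 × 3.615) = 0.01948 kg/m³.
(x−vt)²/(4Dt) = (-1)²/(4 × 0.0104 × 100) = 0.2404; exp(−0.2404) = 0.7863.
C = 0.01948 × 0.7863 = 0.0153 kg/m³.

0.0153 kg/m³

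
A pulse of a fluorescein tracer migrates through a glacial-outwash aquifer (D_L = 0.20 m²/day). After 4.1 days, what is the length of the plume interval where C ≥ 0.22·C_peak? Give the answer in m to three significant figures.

The plume is Gaussian with σ = √(2Dt) = √(2 × 0.20 × 4.1) = 1.281 m.
C/C_peak = exp(−Δx²/(2σ²)) = 0.22 ⇒ Δx = σ·√(−2 ln 0.22) = 1.281 × 1.740 = 2.229 m.
Width = 2Δx = 4.46 m.

4.46 m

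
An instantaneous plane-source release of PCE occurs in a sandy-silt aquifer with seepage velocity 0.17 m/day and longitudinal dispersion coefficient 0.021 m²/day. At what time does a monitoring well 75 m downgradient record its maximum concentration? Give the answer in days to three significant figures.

For the 1D instantaneous-source solution, setting ∂C/∂t = 0 at fixed x gives v²t² + 2Dt − x² = 0, so t = (√(D² + v²x²) − D)/v².
√(D² + v²x²) = √(0.021² + 0.17² × 75²) = 12.75; v² = 0.0289.
t = (12.75 − 0.021)/0.0289 = 440 days (vs. the pure-advection estimate x/v = 441 d).

440 days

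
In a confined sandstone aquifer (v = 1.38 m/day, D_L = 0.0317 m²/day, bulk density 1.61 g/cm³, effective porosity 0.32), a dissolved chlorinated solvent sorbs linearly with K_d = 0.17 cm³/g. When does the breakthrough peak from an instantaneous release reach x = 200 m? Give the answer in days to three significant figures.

269 days

Retardation factor R = 1 + ρ_b·K_d/n = 1 + 1.61 × 0.17/0.32 = 1.855.
Sorption retards both mechanisms: v_R = v/R = 0.7439 m/day, D_R = D/R = 0.01709 m²/day.
Peak time from v_R²t² + 2D_R t − x² = 0: t = (√(D_R² + v_R²x²) − D_R)/v_R².
√(D_R² + v_R²x²) = √(0.01709² + 0.7439² × 200²) = 148.8; v_R² = 0.5534.
t = (148.8 − 0.01709)/0.5534 = 269 days.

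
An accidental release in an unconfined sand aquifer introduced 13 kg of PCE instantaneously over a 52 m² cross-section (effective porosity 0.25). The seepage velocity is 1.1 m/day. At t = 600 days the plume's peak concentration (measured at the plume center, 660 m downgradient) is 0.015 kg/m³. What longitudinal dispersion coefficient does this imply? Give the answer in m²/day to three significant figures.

At the plume center C_max = M/(n_e·A·√(4πDt)), so D = M²/(4πt·(n_e·A·C_max)²).
n_e·A·C_max = 0.25 × 52 × 0.015 = 0.1950 kg/m.
D = 13²/(4π × 600 × 0.1950²) = 0.589 m²/day.

0.589 m²/day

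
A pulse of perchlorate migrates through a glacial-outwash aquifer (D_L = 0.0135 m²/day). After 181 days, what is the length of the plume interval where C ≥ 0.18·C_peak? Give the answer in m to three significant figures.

8.19 m

The plume is Gaussian with σ = √(2Dt) = √(2 × 0.0135 × 181) = 2.211 m.
C/C_peak = exp(−Δx²/(2σ²)) = 0.18 ⇒ Δx = σ·√(−2 ln 0.18) = 2.211 × 1.852 = 4.095 m.
Width = 2Δx = 8.19 m.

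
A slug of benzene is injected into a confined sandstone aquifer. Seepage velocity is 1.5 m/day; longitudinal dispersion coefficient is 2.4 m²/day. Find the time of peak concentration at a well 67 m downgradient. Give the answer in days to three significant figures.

For the 1D instantaneous-source solution, setting ∂C/∂t = 0 at fixed x gives v²t² + 2Dt − x² = 0, so t = (√(D² + v²x²) − D)/v².
√(D² + v²x²) = √(2.4² + 1.5² × 67²) = 100.5; v² = 2.25.
t = (100.5 − 2.4)/2.25 = 43.6 days (vs. the pure-advection estimate x/v = 44.7 d).

43.6 days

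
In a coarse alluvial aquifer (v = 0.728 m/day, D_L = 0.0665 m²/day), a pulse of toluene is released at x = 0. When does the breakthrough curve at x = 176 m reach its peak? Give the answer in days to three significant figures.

For the 1D instantaneous-source solution, setting ∂C/∂t = 0 at fixed x gives v²t² + 2Dt − x² = 0, so t = (√(D² + v²x²) − D)/v².
√(D² + v²x²) = √(0.0665² + 0.728² × 176²) = 128.1; v² = 0.529984.
t = (128.1 − 0.0665)/0.529984 = 242 days (vs. the pure-advection estimate x/v = 242 d).

242 days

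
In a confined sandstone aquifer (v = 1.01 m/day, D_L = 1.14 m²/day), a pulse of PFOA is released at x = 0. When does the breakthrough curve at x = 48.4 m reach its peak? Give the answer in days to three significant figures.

For the 1D instantaneous-source solution, setting ∂C/∂t = 0 at fixed x gives v²t² + 2Dt − x² = 0, so t = (√(D² + v²x²) − D)/v².
√(D² + v²x²) = √(1.14² + 1.01² × 48.4²) = 48.90; v² = 1.0201.
t = (48.90 − 1.14)/1.0201 = 46.8 days (vs. the pure-advection estimate x/v = 47.9 d).

46.8 days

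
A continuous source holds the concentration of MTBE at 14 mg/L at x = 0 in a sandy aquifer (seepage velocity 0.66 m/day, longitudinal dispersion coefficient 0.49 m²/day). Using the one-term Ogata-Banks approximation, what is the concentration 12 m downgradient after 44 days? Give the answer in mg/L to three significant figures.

For a continuous step input, C/C₀ ≈ ½·erfc((x−vt)/(2√(Dt))).
vt = 0.66 × 44 = 29.04 m and 2√(Dt) = 2√(0.49 × 44) = 9.287 m.
Argument (x−vt)/(2√(Dt)) = (12 − 29.04)/9.287 = -1.835; ½·erfc(-1.835) = 0.9953.
C = 14 × 0.9953 = 13.9 mg/L.

13.9 mg/L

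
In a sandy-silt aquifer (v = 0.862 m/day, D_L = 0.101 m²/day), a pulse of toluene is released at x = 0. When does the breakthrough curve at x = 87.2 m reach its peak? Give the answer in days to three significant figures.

For the 1D instantaneous-source solution, setting ∂C/∂t = 0 at fixed x gives v²t² + 2Dt − x² = 0, so t = (√(D² + v²x²) − D)/v².
√(D² + v²x²) = √(0.101² + 0.862² × 87.2²) = 75.17; v² = 0.743044.
t = (75.17 − 0.101)/0.743044 = 101 days (vs. the pure-advection estimate x/v = 101 d).

101 days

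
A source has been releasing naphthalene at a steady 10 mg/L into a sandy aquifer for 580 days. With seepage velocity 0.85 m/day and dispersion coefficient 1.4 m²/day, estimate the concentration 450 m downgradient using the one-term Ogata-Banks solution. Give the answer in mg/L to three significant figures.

For a continuous step input, C/C₀ ≈ ½·erfc((x−vt)/(2√(Dt))).
vt = 0.85 × 580 = 493 m and 2√(Dt) = 2√(1.4 × 580) = 56.99 m.
Argument (x−vt)/(2√(Dt)) = (450 − 493)/56.99 = -0.7545; ½·erfc(-0.7545) = 0.8570.
C = 10 × 0.8570 = 8.57 mg/L.

8.57 mg/L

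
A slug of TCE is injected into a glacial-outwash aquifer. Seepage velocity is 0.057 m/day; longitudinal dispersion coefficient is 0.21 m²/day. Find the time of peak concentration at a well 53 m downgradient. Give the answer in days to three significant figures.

867 days

For the 1D instantaneous-source solution, setting ∂C/∂t = 0 at fixed x gives v²t² + 2Dt − x² = 0, so t = (√(D² + v²x²) − D)/v².
√(D² + v²x²) = √(0.21² + 0.057² × 53²) = 3.028; v² = 0.003249.
t = (3.028 − 0.21)/0.003249 = 867 days (vs. the pure-advection estimate x/v = 930 d).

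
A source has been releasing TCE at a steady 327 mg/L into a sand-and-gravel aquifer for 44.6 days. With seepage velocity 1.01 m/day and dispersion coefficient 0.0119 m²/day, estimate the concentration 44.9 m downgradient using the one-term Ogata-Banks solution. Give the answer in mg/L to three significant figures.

For a continuous step input, C/C₀ ≈ ½·erfc((x−vt)/(2√(Dt))).
vt = 1.01 × 44.6 = 45.046 m and 2√(Dt) = 2√(0.0119 × 44.6) = 1.457 m.
Argument (x−vt)/(2√(Dt)) = (44.9 − 45.046)/1.457 = -0.1002; ½·erfc(-0.1002) = 0.5563.
C = 327 × 0.5563 = 182 mg/L.

182 mg/L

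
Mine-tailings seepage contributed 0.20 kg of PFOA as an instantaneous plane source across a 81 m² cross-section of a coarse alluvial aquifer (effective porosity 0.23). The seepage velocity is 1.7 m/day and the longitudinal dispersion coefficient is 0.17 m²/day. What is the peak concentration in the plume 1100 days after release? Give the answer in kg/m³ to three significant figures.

The peak of an instantaneous 1D plume sits at x = vt; there the Gaussian factor is 1 and C_max = M/(n_e·A·√(4πDt)), where n_e·A is the pore area the mass is dissolved in.
√(4πDt) = √(4π × 0.17 × 1100) = 48.48 m, so C_max = 0.20/(0.23 × 81 × 48.48) = 0.000221 kg/m³.

0.000221 kg/m³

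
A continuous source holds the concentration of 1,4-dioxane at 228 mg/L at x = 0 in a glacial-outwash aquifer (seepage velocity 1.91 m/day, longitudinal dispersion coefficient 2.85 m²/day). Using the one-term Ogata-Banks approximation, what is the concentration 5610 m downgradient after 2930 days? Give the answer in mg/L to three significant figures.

104 mg/L

For a continuous step input, C/C₀ ≈ ½·erfc((x−vt)/(2√(Dt))).
vt = 1.91 × 2930 = 5596.3 m and 2√(Dt) = 2√(2.85 × 2930) = 182.8 m.
Argument (x−vt)/(2√(Dt)) = (5610 − 5596.3)/182.8 = 0.07495; ½·erfc(0.07495) = 0.4578.
C = 228 × 0.4578 = 104 mg/L.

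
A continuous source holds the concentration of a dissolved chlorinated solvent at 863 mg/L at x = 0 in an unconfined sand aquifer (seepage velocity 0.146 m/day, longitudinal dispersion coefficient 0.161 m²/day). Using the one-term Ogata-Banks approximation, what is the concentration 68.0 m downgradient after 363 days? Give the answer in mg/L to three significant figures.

For a continuous step input, C/C₀ ≈ ½·erfc((x−vt)/(2√(Dt))).
vt = 0.146 × 363 = 52.998 m and 2√(Dt) = 2√(0.161 × 363) = 15.29 m.
Argument (x−vt)/(2√(Dt)) = (68.0 − 52.998)/15.29 = 0.9812; ½·erfc(0.9812) = 0.08263.
C = 863 × 0.08263 = 71.3 mg/L.

71.3 mg/L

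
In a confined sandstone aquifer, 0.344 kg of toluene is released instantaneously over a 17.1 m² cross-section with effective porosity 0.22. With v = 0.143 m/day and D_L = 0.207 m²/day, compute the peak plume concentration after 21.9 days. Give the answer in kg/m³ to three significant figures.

0.0121 kg/m³

The peak of an instantaneous 1D plume sits at x = vt; there the Gaussian factor is 1 and C_max = M/(n_e·A·√(4πDt)), where n_e·A is the pore area the mass is dissolved in.
√(4πDt) = √(4π × 0.207 × 21.9) = 7.548 m, so C_max = 0.344/(0.22 × 17.1 × 7.548) = 0.0121 kg/m³.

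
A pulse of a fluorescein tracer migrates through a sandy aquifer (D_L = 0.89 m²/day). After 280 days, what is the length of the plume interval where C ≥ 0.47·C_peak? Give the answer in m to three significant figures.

The plume is Gaussian with σ = √(2Dt) = √(2 × 0.89 × 280) = 22.32 m.
C/C_peak = exp(−Δx²/(2σ²)) = 0.47 ⇒ Δx = σ·√(−2 ln 0.47) = 22.32 × 1.229 = 27.43 m.
Width = 2Δx = 54.9 m.

54.9 m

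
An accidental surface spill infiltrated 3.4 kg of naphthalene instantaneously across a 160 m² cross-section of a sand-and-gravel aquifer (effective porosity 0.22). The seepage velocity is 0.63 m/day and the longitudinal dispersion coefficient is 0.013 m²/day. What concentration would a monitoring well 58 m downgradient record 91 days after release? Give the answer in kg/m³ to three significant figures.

0.0228 kg/m³

For an instantaneous plane source, C(x,t) = M/(n_e·A·√(4πDt)) · exp(−(x−vt)²/(4Dt)), with n_e·A the pore (flow) area.
Plume center vt = 0.63 × 91 = 57.33 m, so the well at 58 m is 0.67 m downgradient of the peak.
√(4πDt) = 3.856 m, giving peak height M/(n_e·A·√(4πDt)) = 3.4/(0.22 × 160 × 3.856) = 0.02505 kg/m³.
(x−vt)²/(4Dt) = (0.67)²/(4 × 0.013 × 91) = 0.09486; exp(−0.09486) = 0.9095.
C = 0.02505 × 0.9095 = 0.0228 kg/m³.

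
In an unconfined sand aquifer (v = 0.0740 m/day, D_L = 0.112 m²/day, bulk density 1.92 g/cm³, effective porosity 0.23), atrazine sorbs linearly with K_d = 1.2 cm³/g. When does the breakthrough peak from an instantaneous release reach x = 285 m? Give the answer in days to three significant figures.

Retardation factor R = 1 + ρ_b·K_d/n = 1 + 1.92 × 1.2/0.23 = 11.02.
Sorption retards both mechanisms: v_R = v/R = 0.006715 m/day, D_R = D/R = 0.01016 m²/day.
Peak time from v_R²t² + 2D_R t − x² = 0: t = (√(D_R² + v_R²x²) − D_R)/v_R².
√(D_R² + v_R²x²) = √(0.01016² + 0.006715² × 285²) = 1.914; v_R² = 4.509e-05.
t = (1.914 − 0.01016)/4.509e-05 = 42200 days.

42200 days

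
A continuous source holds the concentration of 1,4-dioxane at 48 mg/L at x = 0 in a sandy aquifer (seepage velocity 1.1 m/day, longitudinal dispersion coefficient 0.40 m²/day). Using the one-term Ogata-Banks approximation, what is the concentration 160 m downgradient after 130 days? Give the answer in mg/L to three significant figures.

2.29 mg/L

For a continuous step input, C/C₀ ≈ ½·erfc((x−vt)/(2√(Dt))).
vt = 1.1 × 130 = 143 m and 2√(Dt) = 2√(0.40 × 130) = 14.42 m.
Argument (x−vt)/(2√(Dt)) = (160 − 143)/14.42 = 1.179; ½·erfc(1.179) = 0.04772.
C = 48 × 0.04772 = 2.29 mg/L.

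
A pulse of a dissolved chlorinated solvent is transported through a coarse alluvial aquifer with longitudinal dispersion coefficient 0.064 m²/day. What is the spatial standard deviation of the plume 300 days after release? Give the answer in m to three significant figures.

Dispersive spreading gives a Gaussian with σ² = 2Dt; advection only shifts the center.
σ = √(2 × 0.064 × 300) = 6.20 m.

6.20 m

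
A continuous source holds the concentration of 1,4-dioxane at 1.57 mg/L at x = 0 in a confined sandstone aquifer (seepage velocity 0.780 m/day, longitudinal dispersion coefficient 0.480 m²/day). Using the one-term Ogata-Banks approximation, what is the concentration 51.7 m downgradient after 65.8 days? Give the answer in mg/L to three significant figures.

0.755 mg/L

For a continuous step input, C/C₀ ≈ ½·erfc((x−vt)/(2√(Dt))).
vt = 0.780 × 65.8 = 51.324 m and 2√(Dt) = 2√(0.480 × 65.8) = 11.24 m.
Argument (x−vt)/(2√(Dt)) = (51.7 − 51.324)/11.24 = 0.03345; ½·erfc(0.03345) = 0.4811.
C = 1.57 × 0.4811 = 0.755 mg/L.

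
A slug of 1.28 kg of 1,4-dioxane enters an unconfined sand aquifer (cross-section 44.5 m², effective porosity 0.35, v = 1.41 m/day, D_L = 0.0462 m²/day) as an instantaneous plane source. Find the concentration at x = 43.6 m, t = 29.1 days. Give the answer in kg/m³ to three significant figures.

For an instantaneous plane source, C(x,t) = M/(n_e·A·√(4πDt)) · exp(−(x−vt)²/(4Dt)), with n_e·A the pore (flow) area.
Plume center vt = 1.41 × 29.1 = 41.031 m, so the well at 43.6 m is 2.569 m downgradient of the peak.
√(4πDt) = 4.110 m, giving peak height M/(n_e·A·√(4πDt)) = 1.28/(0.35 × 44.5 × 4.110) = 0.02000 kg/m³.
(x−vt)²/(4Dt) = (2.569)²/(4 × 0.0462 × 29.1) = 1.227; exp(−1.227) = 0.2932.
C = 0.02000 × 0.2932 = 0.00586 kg/m³.

0.00586 kg/m³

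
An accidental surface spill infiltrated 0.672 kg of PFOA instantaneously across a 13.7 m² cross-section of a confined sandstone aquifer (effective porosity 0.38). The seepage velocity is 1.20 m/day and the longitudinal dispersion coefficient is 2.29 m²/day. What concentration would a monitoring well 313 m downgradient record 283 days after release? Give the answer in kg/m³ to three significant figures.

0.00109 kg/m³

For an instantaneous plane source, C(x,t) = M/(n_e·A·√(4πDt)) · exp(−(x−vt)²/(4Dt)), with n_e·A the pore (flow) area.
Plume center vt = 1.20 × 283 = 339.6 m, so the well at 313 m is 26.6 m upgradient of the peak.
√(4πDt) = 90.24 m, giving peak height M/(n_e·A·√(4πDt)) = 0.672/(0.38 × 13.7 × 90.24) = 0.001430 kg/m³.
(x−vt)²/(4Dt) = (-26.6)²/(4 × 2.29 × 283) = 0.2729; exp(−0.2729) = 0.7612.
C = 0.001430 × 0.7612 = 0.00109 kg/m³.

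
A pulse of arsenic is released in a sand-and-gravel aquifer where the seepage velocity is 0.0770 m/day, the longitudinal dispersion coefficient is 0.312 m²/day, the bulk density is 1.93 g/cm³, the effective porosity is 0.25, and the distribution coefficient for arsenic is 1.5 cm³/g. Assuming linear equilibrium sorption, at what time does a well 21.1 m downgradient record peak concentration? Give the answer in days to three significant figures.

2850 days

Retardation factor R = 1 + ρ_b·K_d/n = 1 + 1.93 × 1.5/0.25 = 12.58.
Sorption retards both mechanisms: v_R = v/R = 0.006121 m/day, D_R = D/R = 0.02480 m²/day.
Peak time from v_R²t² + 2D_R t − x² = 0: t = (√(D_R² + v_R²x²) − D_R)/v_R².
√(D_R² + v_R²x²) = √(0.02480² + 0.006121² × 21.1²) = 0.1315; v_R² = 3.747e-05.
t = (0.1315 − 0.02480)/3.747e-05 = 2850 days.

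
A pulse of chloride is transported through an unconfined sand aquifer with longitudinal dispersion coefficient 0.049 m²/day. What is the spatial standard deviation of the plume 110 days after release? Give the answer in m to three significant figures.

Dispersive spreading gives a Gaussian with σ² = 2Dt; advection only shifts the center.
σ = √(2 × 0.049 × 110) = 3.28 m.

3.28 m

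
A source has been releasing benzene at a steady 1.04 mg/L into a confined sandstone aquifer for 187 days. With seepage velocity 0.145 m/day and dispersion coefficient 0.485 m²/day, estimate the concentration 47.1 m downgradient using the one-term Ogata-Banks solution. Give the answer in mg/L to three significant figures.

For a continuous step input, C/C₀ ≈ ½·erfc((x−vt)/(2√(Dt))).
vt = 0.145 × 187 = 27.115 m and 2√(Dt) = 2√(0.485 × 187) = 19.05 m.
Argument (x−vt)/(2√(Dt)) = (47.1 − 27.115)/19.05 = 1.049; ½·erfc(1.049) = 0.06897.
C = 1.04 × 0.06897 = 0.0717 mg/L.

0.0717 mg/L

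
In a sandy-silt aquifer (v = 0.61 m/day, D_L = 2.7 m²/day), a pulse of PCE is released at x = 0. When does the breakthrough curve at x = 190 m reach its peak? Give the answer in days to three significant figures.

304 days

For the 1D instantaneous-source solution, setting ∂C/∂t = 0 at fixed x gives v²t² + 2Dt − x² = 0, so t = (√(D² + v²x²) − D)/v².
√(D² + v²x²) = √(2.7² + 0.61² × 190²) = 115.9; v² = 0.3721.
t = (115.9 − 2.7)/0.3721 = 304 days (vs. the pure-advection estimate x/v = 311 d).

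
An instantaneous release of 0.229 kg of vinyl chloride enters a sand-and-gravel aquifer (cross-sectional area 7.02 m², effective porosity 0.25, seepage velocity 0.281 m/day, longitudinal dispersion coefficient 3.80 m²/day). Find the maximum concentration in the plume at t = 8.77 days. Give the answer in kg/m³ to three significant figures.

0.00638 kg/m³

The peak of an instantaneous 1D plume sits at x = vt; there the Gaussian factor is 1 and C_max = M/(n_e·A·√(4πDt)), where n_e·A is the pore area the mass is dissolved in.
√(4πDt) = √(4π × 3.80 × 8.77) = 20.46 m, so C_max = 0.229/(0.25 × 7.02 × 20.46) = 0.00638 kg/m³.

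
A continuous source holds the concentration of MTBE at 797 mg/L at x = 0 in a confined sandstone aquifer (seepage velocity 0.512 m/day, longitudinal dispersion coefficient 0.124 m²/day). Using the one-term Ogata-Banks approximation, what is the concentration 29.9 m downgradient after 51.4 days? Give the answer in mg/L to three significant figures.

For a continuous step input, C/C₀ ≈ ½·erfc((x−vt)/(2√(Dt))).
vt = 0.512 × 51.4 = 26.3168 m and 2√(Dt) = 2√(0.124 × 51.4) = 5.049 m.
Argument (x−vt)/(2√(Dt)) = (29.9 − 26.3168)/5.049 = 0.7097; ½·erfc(0.7097) = 0.1578.
C = 797 × 0.1578 = 126 mg/L.

126 mg/L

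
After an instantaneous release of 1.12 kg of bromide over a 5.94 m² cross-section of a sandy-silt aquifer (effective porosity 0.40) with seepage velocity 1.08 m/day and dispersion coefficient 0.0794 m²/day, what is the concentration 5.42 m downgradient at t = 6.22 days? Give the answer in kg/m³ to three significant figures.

0.0807 kg/m³

For an instantaneous plane source, C(x,t) = M/(n_e·A·√(4πDt)) · exp(−(x−vt)²/(4Dt)), with n_e·A the pore (flow) area.
Plume center vt = 1.08 × 6.22 = 6.7176 m, so the well at 5.42 m is 1.2976 m upgradient of the peak.
√(4πDt) = 2.491 m, giving peak height M/(n_e·A·√(4πDt)) = 1.12/(0.40 × 5.94 × 2.491) = 0.1892 kg/m³.
(x−vt)²/(4Dt) = (-1.2976)²/(4 × 0.0794 × 6.22) = 0.8523; exp(−0.8523) = 0.4264.
C = 0.1892 × 0.4264 = 0.0807 kg/m³.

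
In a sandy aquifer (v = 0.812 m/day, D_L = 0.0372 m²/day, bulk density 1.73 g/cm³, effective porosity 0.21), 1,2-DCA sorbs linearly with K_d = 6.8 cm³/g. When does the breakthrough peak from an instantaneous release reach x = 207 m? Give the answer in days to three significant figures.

Retardation factor R = 1 + ρ_b·K_d/n = 1 + 1.73 × 6.8/0.21 = 57.02.
Sorption retards both mechanisms: v_R = v/R = 0.01424 m/day, D_R = D/R = 0.0006524 m²/day.
Peak time from v_R²t² + 2D_R t − x² = 0: t = (√(D_R² + v_R²x²) − D_R)/v_R².
√(D_R² + v_R²x²) = √(0.0006524² + 0.01424² × 207²) = 2.948; v_R² = 0.0002028.
t = (2.948 − 0.0006524)/0.0002028 = 14500 days.

14500 days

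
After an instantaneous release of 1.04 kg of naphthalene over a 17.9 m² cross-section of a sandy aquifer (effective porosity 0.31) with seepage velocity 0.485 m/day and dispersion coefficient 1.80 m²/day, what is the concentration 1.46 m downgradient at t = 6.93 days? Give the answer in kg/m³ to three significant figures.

0.0139 kg/m³

For an instantaneous plane source, C(x,t) = M/(n_e·A·√(4πDt)) · exp(−(x−vt)²/(4Dt)), with n_e·A the pore (flow) area.
Plume center vt = 0.485 × 6.93 = 3.36105 m, so the well at 1.46 m is 1.90105 m upgradient of the peak.
√(4πDt) = 12.52 m, giving peak height M/(n_e·A·√(4πDt)) = 1.04/(0.31 × 17.9 × 12.52) = 0.01497 kg/m³.
(x−vt)²/(4Dt) = (-1.90105)²/(4 × 1.80 × 6.93) = 0.07243; exp(−0.07243) = 0.9301.
C = 0.01497 × 0.9301 = 0.0139 kg/m³.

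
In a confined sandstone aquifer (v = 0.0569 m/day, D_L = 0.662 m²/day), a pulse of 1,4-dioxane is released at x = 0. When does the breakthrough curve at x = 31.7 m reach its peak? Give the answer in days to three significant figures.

For the 1D instantaneous-source solution, setting ∂C/∂t = 0 at fixed x gives v²t² + 2Dt − x² = 0, so t = (√(D² + v²x²) − D)/v².
√(D² + v²x²) = √(0.662² + 0.0569² × 31.7²) = 1.921; v² = 0.00323761.
t = (1.921 − 0.662)/0.00323761 = 389 days (vs. the pure-advection estimate x/v = 557 d).

389 days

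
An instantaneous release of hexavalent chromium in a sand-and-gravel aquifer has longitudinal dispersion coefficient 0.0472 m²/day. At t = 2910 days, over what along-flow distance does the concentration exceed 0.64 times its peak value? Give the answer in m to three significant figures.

31.3 m

The plume is Gaussian with σ = √(2Dt) = √(2 × 0.0472 × 2910) = 16.57 m.
C/C_peak = exp(−Δx²/(2σ²)) = 0.64 ⇒ Δx = σ·√(−2 ln 0.64) = 16.57 × 0.9448 = 15.66 m.
Width = 2Δx = 31.3 m.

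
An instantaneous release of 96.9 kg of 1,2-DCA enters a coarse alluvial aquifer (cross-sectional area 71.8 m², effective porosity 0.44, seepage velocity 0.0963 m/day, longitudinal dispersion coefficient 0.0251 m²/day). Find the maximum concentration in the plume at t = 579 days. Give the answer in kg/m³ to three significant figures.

0.227 kg/m³

The peak of an instantaneous 1D plume sits at x = vt; there the Gaussian factor is 1 and C_max = M/(n_e·A·√(4πDt)), where n_e·A is the pore area the mass is dissolved in.
√(4πDt) = √(4π × 0.0251 × 579) = 13.51 m, so C_max = 96.9/(0.44 × 71.8 × 13.51) = 0.227 kg/m³.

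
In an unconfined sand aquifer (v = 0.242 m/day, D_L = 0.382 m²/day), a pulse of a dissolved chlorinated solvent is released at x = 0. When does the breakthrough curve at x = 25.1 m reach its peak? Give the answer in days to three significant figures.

97.4 days

For the 1D instantaneous-source solution, setting ∂C/∂t = 0 at fixed x gives v²t² + 2Dt − x² = 0, so t = (√(D² + v²x²) − D)/v².
√(D² + v²x²) = √(0.382² + 0.242² × 25.1²) = 6.086; v² = 0.058564.
t = (6.086 − 0.382)/0.058564 = 97.4 days (vs. the pure-advection estimate x/v = 104 d).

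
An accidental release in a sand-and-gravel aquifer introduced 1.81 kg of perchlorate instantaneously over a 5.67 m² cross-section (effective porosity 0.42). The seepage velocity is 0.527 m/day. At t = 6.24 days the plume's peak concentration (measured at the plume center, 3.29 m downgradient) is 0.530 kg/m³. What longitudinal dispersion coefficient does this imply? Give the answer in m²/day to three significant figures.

At the plume center C_max = M/(n_e·A·√(4πDt)), so D = M²/(4πt·(n_e·A·C_max)²).
n_e·A·C_max = 0.42 × 5.67 × 0.530 = 1.262 kg/m.
D = 1.81²/(4π × 6.24 × 1.262²) = 0.0262 m²/day.

0.0262 m²/day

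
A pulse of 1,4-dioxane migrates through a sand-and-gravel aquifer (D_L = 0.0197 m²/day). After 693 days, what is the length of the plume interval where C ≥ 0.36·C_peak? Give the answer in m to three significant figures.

The plume is Gaussian with σ = √(2Dt) = √(2 × 0.0197 × 693) = 5.225 m.
C/C_peak = exp(−Δx²/(2σ²)) = 0.36 ⇒ Δx = σ·√(−2 ln 0.36) = 5.225 × 1.429 = 7.467 m.
Width = 2Δx = 14.9 m.

14.9 m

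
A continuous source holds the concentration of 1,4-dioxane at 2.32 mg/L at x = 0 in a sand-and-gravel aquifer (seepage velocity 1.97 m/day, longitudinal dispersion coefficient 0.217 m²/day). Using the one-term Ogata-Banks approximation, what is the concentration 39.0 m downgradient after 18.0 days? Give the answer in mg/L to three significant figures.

0.238 mg/L

For a continuous step input, C/C₀ ≈ ½·erfc((x−vt)/(2√(Dt))).
vt = 1.97 × 18.0 = 35.46 m and 2√(Dt) = 2√(0.217 × 18.0) = 3.953 m.
Argument (x−vt)/(2√(Dt)) = (39.0 − 35.46)/3.953 = 0.8955; ½·erfc(0.8955) = 0.1027.
C = 2.32 × 0.1027 = 0.238 mg/L.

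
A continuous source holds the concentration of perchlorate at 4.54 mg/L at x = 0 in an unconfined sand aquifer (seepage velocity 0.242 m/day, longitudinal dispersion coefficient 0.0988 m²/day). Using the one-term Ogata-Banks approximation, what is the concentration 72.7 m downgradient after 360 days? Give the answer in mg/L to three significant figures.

For a continuous step input, C/C₀ ≈ ½·erfc((x−vt)/(2√(Dt))).
vt = 0.242 × 360 = 87.12 m and 2√(Dt) = 2√(0.0988 × 360) = 11.93 m.
Argument (x−vt)/(2√(Dt)) = (72.7 − 87.12)/11.93 = -1.209; ½·erfc(-1.209) = 0.9563.
C = 4.54 × 0.9563 = 4.34 mg/L.

4.34 mg/L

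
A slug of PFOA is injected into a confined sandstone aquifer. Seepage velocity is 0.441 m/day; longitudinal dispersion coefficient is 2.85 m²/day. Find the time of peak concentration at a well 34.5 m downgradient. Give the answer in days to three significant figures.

For the 1D instantaneous-source solution, setting ∂C/∂t = 0 at fixed x gives v²t² + 2Dt − x² = 0, so t = (√(D² + v²x²) − D)/v².
√(D² + v²x²) = √(2.85² + 0.441² × 34.5²) = 15.48; v² = 0.194481.
t = (15.48 − 2.85)/0.194481 = 64.9 days (vs. the pure-advection estimate x/v = 78.2 d).

64.9 days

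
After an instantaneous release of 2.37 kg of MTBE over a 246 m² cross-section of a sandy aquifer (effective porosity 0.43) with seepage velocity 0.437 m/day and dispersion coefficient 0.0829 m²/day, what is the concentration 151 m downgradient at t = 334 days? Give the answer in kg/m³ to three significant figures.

For an instantaneous plane source, C(x,t) = M/(n_e·A·√(4πDt)) · exp(−(x−vt)²/(4Dt)), with n_e·A the pore (flow) area.
Plume center vt = 0.437 × 334 = 145.958 m, so the well at 151 m is 5.042 m downgradient of the peak.
√(4πDt) = 18.65 m, giving peak height M/(n_e·A·√(4πDt)) = 2.37/(0.43 × 246 × 18.65) = 0.001201 kg/m³.
(x−vt)²/(4Dt) = (5.042)²/(4 × 0.0829 × 334) = 0.2295; exp(−0.2295) = 0.7949.
C = 0.001201 × 0.7949 = 0.000955 kg/m³.

0.000955 kg/m³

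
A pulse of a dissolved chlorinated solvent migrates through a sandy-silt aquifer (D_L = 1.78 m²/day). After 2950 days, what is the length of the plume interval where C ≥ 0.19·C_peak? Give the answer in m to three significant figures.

374 m

The plume is Gaussian with σ = √(2Dt) = √(2 × 1.78 × 2950) = 102.5 m.
C/C_peak = exp(−Δx²/(2σ²)) = 0.19 ⇒ Δx = σ·√(−2 ln 0.19) = 102.5 × 1.822 = 186.8 m.
Width = 2Δx = 374 m.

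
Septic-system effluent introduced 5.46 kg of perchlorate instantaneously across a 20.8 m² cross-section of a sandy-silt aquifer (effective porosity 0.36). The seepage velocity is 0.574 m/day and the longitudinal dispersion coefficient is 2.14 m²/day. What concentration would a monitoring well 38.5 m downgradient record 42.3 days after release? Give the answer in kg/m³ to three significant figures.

0.0124 kg/m³

For an instantaneous plane source, C(x,t) = M/(n_e·A·√(4πDt)) · exp(−(x−vt)²/(4Dt)), with n_e·A the pore (flow) area.
Plume center vt = 0.574 × 42.3 = 24.2802 m, so the well at 38.5 m is 14.2198 m downgradient of the peak.
√(4πDt) = 33.73 m, giving peak height M/(n_e·A·√(4πDt)) = 5.46/(0.36 × 20.8 × 33.73) = 0.02162 kg/m³.
(x−vt)²/(4Dt) = (14.2198)²/(4 × 2.14 × 42.3) = 0.5584; exp(−0.5584) = 0.5721.
C = 0.02162 × 0.5721 = 0.0124 kg/m³.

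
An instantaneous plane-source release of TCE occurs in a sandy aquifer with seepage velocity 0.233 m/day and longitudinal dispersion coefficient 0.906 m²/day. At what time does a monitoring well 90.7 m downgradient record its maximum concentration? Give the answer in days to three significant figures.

For the 1D instantaneous-source solution, setting ∂C/∂t = 0 at fixed x gives v²t² + 2Dt − x² = 0, so t = (√(D² + v²x²) − D)/v².
√(D² + v²x²) = √(0.906² + 0.233² × 90.7²) = 21.15; v² = 0.054289.
t = (21.15 − 0.906)/0.054289 = 373 days (vs. the pure-advection estimate x/v = 389 d).

373 days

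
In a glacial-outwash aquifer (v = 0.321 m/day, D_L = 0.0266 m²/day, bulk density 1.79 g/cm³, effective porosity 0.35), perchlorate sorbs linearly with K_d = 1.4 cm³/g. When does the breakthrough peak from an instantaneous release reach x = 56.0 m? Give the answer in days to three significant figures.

Retardation factor R = 1 + ρ_b·K_d/n = 1 + 1.79 × 1.4/0.35 = 8.160.
Sorption retards both mechanisms: v_R = v/R = 0.03934 m/day, D_R = D/R = 0.003260 m²/day.
Peak time from v_R²t² + 2D_R t − x² = 0: t = (√(D_R² + v_R²x²) − D_R)/v_R².
√(D_R² + v_R²x²) = √(0.003260² + 0.03934² × 56.0²) = 2.203; v_R² = 0.001548.
t = (2.203 − 0.003260)/0.001548 = 1420 days.

1420 days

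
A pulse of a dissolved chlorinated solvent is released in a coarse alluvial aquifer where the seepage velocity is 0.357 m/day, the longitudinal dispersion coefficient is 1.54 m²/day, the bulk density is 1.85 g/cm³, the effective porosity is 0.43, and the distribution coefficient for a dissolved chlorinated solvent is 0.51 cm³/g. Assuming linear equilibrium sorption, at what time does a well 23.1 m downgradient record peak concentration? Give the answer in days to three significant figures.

172 days

Retardation factor R = 1 + ρ_b·K_d/n = 1 + 1.85 × 0.51/0.43 = 3.194.
Sorption retards both mechanisms: v_R = v/R = 0.1118 m/day, D_R = D/R = 0.4822 m²/day.
Peak time from v_R²t² + 2D_R t − x² = 0: t = (√(D_R² + v_R²x²) − D_R)/v_R².
√(D_R² + v_R²x²) = √(0.4822² + 0.1118² × 23.1²) = 2.627; v_R² = 0.01250.
t = (2.627 − 0.4822)/0.01250 = 172 days.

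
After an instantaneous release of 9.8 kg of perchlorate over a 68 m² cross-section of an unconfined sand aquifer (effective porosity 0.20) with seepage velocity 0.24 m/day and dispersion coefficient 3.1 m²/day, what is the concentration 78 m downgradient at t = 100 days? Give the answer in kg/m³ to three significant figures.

For an instantaneous plane source, C(x,t) = M/(n_e·A·√(4πDt)) · exp(−(x−vt)²/(4Dt)), with n_e·A the pore (flow) area.
Plume center vt = 0.24 × 100 = 24 m, so the well at 78 m is 54 m downgradient of the peak.
√(4πDt) = 62.41 m, giving peak height M/(n_e·A·√(4πDt)) = 9.8/(0.20 × 68 × 62.41) = 0.01155 kg/m³.
(x−vt)²/(4Dt) = (54)²/(4 × 3.1 × 100) = 2.352; exp(−2.352) = 0.09518.
C = 0.01155 × 0.09518 = 0.00110 kg/m³.

0.00110 kg/m³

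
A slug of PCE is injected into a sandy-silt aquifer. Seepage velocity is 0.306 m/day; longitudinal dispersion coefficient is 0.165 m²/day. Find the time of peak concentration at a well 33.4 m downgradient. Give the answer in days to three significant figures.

107 days

For the 1D instantaneous-source solution, setting ∂C/∂t = 0 at fixed x gives v²t² + 2Dt − x² = 0, so t = (√(D² + v²x²) − D)/v².
√(D² + v²x²) = √(0.165² + 0.306² × 33.4²) = 10.22; v² = 0.093636.
t = (10.22 − 0.165)/0.093636 = 107 days (vs. the pure-advection estimate x/v = 109 d).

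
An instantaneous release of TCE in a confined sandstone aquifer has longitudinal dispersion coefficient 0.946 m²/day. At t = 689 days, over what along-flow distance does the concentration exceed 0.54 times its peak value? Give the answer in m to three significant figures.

80.2 m

The plume is Gaussian with σ = √(2Dt) = √(2 × 0.946 × 689) = 36.11 m.
C/C_peak = exp(−Δx²/(2σ²)) = 0.54 ⇒ Δx = σ·√(−2 ln 0.54) = 36.11 × 1.110 = 40.08 m.
Width = 2Δx = 80.2 m.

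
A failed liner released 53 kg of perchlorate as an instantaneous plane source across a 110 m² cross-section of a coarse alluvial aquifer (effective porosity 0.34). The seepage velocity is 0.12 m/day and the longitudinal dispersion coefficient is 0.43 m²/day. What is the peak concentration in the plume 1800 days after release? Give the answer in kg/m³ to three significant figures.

The peak of an instantaneous 1D plume sits at x = vt; there the Gaussian factor is 1 and C_max = M/(n_e·A·√(4πDt)), where n_e·A is the pore area the mass is dissolved in.
√(4πDt) = √(4π × 0.43 × 1800) = 98.62 m, so C_max = 53/(0.34 × 110 × 98.62) = 0.0144 kg/m³.

0.0144 kg/m³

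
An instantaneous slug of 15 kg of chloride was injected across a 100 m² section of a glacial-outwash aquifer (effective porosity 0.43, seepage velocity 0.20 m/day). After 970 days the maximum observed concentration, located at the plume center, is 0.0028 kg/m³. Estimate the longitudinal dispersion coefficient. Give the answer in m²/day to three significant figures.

1.27 m²/day

At the plume center C_max = M/(n_e·A·√(4πDt)), so D = M²/(4πt·(n_e·A·C_max)²).
n_e·A·C_max = 0.43 × 100 × 0.0028 = 0.1204 kg/m.
D = 15²/(4π × 970 × 0.1204²) = 1.27 m²/day.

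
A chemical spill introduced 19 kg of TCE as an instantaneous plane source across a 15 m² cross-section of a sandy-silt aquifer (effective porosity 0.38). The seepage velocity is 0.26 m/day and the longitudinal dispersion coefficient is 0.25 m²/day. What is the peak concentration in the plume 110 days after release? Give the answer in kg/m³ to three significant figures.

The peak of an instantaneous 1D plume sits at x = vt; there the Gaussian factor is 1 and C_max = M/(n_e·A·√(4πDt)), where n_e·A is the pore area the mass is dissolved in.
√(4πDt) = √(4π × 0.25 × 110) = 18.59 m, so C_max = 19/(0.38 × 15 × 18.59) = 0.179 kg/m³.

0.179 kg/m³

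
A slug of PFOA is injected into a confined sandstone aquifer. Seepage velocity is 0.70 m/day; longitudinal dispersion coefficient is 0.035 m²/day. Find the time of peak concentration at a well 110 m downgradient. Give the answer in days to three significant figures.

For the 1D instantaneous-source solution, setting ∂C/∂t = 0 at fixed x gives v²t² + 2Dt − x² = 0, so t = (√(D² + v²x²) − D)/v².
√(D² + v²x²) = √(0.035² + 0.70² × 110²) = 77.00; v² = 0.49.
t = (77.00 − 0.035)/0.49 = 157 days (vs. the pure-advection estimate x/v = 157 d).

157 days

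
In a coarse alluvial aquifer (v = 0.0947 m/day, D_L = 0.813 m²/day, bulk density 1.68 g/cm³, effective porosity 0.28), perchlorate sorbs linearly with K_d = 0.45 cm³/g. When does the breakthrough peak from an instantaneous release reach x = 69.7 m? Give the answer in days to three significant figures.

Retardation factor R = 1 + ρ_b·K_d/n = 1 + 1.68 × 0.45/0.28 = 3.700.
Sorption retards both mechanisms: v_R = v/R = 0.02559 m/day, D_R = D/R = 0.2197 m²/day.
Peak time from v_R²t² + 2D_R t − x² = 0: t = (√(D_R² + v_R²x²) − D_R)/v_R².
√(D_R² + v_R²x²) = √(0.2197² + 0.02559² × 69.7²) = 1.797; v_R² = 0.0006548.
t = (1.797 − 0.2197)/0.0006548 = 2410 days.

2410 days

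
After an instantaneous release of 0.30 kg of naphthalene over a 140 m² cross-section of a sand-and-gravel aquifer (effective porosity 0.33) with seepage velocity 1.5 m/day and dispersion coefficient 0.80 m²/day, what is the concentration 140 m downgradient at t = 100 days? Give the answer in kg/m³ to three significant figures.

0.000150 kg/m³

For an instantaneous plane source, C(x,t) = M/(n_e·A·√(4πDt)) · exp(−(x−vt)²/(4Dt)), with n_e·A the pore (flow) area.
Plume center vt = 1.5 × 100 = 150 m, so the well at 140 m is 10 m upgradient of the peak.
√(4πDt) = 31.71 m, giving peak height M/(n_e·A·√(4πDt)) = 0.30/(0.33 × 140 × 31.71) = 0.0002048 kg/m³.
(x−vt)²/(4Dt) = (-10)²/(4 × 0.80 × 100) = 0.3125; exp(−0.3125) = 0.7316.
C = 0.0002048 × 0.7316 = 0.000150 kg/m³.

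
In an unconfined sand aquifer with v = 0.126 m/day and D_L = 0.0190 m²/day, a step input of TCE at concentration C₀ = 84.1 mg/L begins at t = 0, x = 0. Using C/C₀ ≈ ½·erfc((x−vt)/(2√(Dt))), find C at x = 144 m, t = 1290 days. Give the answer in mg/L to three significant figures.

83.8 mg/L

For a continuous step input, C/C₀ ≈ ½·erfc((x−vt)/(2√(Dt))).
vt = 0.126 × 1290 = 162.54 m and 2√(Dt) = 2√(0.0190 × 1290) = 9.902 m.
Argument (x−vt)/(2√(Dt)) = (144 − 162.54)/9.902 = -1.872; ½·erfc(-1.872) = 0.9959.
C = 84.1 × 0.9959 = 83.8 mg/L.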